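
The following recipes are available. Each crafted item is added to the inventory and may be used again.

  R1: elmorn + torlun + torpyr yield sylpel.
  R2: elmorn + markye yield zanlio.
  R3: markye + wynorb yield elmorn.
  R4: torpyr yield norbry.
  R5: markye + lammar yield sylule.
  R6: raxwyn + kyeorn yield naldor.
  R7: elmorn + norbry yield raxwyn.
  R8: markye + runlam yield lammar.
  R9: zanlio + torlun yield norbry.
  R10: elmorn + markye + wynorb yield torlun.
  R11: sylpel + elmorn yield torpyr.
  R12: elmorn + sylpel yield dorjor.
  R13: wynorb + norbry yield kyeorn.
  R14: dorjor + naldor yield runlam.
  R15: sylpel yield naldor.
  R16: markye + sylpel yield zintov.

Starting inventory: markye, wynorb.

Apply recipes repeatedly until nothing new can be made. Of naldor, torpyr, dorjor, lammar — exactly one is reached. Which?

naldor

Using R3, markye and wynorb make elmorn.
Using R10, elmorn, markye, and wynorb make torlun.
Using R2, elmorn and markye make zanlio.
zanlio + torlun → norbry (R9).
Using R7, elmorn and norbry make raxwyn.
Using R13, wynorb and norbry make kyeorn.
raxwyn + kyeorn → naldor (R6).
lammar would need markye and runlam (R8), but runlam is never obtained. torpyr would need sylpel and elmorn (R11), but sylpel is never obtained. dorjor would need elmorn and sylpel (R12), but sylpel is never obtained.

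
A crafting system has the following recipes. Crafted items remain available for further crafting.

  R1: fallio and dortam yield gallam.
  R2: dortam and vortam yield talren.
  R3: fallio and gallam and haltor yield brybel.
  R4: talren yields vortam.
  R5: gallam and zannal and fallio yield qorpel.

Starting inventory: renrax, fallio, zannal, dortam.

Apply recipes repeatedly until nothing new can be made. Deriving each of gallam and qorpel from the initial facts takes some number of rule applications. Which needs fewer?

gallam: fallio and dortam → gallam (R1). [1 rule application]
qorpel: fallio and dortam → gallam (R1). gallam and zannal and fallio → qorpel (R5). [2 rule applications]
gallam needs fewer.

gallam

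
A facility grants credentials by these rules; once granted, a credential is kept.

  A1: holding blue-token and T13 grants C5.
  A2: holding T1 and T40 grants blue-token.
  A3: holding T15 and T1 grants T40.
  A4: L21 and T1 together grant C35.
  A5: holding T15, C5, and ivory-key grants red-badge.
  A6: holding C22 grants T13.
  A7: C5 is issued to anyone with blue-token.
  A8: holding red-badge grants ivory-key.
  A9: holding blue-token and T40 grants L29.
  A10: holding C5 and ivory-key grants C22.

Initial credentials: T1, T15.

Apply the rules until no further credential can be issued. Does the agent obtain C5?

Yes

Holding T15 and T1 grants T40 (A3).
Holding T1 and T40 grants blue-token (A2).
Holding blue-token grants C5 (A7).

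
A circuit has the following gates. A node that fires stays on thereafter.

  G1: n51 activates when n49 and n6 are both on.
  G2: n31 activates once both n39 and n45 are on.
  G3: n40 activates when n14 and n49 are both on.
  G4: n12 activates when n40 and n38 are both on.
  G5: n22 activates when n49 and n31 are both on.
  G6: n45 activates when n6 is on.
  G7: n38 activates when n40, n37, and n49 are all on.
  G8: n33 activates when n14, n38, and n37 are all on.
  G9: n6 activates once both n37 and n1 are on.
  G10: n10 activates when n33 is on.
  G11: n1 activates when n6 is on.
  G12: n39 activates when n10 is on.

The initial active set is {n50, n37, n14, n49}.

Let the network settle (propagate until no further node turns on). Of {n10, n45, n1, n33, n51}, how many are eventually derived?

n14 and n49 are on, so n40 activates (G3).
n40, n37, and n49 are on, so n38 activates (G7).
n14, n38, and n37 are on, so n33 activates (G8).
n33 is on, so n10 activates (G10).
n10: reached.
n45 would need n6 (G6), but n6 never turns on.
n1 would need n6 (G11), but n6 never turns on.
n33: reached.
n51 would need n49 and n6 (G1), but n6 never turns on.
Reached: n10 and n33 — 2 of the 5.

2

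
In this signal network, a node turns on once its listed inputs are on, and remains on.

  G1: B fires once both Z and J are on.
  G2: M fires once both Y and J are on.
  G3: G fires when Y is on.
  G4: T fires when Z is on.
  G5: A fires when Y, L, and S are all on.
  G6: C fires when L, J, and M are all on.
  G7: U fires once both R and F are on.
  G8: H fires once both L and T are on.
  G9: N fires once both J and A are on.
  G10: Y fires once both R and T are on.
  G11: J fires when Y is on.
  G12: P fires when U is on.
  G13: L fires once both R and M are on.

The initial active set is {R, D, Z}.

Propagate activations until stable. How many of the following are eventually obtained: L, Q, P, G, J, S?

G4: Z on → T on.
G10: R and T on → Y on.
Y is on, so J fires (G11).
Y is on, so G fires (G3).
Y and J are on, so M fires (G2).
R and M are on, so L fires (G13).
L: reached.
No rule produces Q, and it is not given.
P would need U (G12), but U never turns on.
G: reached.
J: reached.
No rule produces S, and it is not given.
Reached: L, G, and J — 3 of the 6.

3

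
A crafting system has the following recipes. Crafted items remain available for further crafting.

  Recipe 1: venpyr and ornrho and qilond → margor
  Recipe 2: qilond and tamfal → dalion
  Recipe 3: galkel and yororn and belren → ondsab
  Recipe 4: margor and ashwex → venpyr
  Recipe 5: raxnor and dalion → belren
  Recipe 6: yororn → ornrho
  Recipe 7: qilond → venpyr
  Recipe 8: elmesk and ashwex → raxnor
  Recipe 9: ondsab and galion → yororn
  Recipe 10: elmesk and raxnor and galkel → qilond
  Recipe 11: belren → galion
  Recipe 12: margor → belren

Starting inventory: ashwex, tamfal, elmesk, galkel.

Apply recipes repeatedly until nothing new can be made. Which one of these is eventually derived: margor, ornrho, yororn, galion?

galion

elmesk and ashwex → raxnor (Recipe 8).
Using Recipe 10, elmesk, raxnor, and galkel make qilond.
qilond and tamfal → dalion (Recipe 2).
raxnor and dalion → belren (Recipe 5).
Using Recipe 11, belren makes galion.
yororn would need ondsab and galion (Recipe 9), but ondsab is never obtained. ornrho would need yororn (Recipe 6), but yororn is never obtained. margor would need venpyr, ornrho, and qilond (Recipe 1), but ornrho is never obtained.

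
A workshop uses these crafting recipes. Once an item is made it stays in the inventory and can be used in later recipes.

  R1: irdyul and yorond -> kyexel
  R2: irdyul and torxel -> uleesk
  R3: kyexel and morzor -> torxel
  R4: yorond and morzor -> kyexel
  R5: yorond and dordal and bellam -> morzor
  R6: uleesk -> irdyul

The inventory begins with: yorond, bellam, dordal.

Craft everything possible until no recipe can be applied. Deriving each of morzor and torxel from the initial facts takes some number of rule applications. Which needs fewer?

morzor: yorond and dordal and bellam -> morzor (R5). [1 rule application]
torxel: Using R5, yorond, dordal, and bellam make morzor. yorond and morzor -> kyexel (R4). Using R3, kyexel and morzor make torxel. [3 rule applications]
morzor needs fewer.

morzor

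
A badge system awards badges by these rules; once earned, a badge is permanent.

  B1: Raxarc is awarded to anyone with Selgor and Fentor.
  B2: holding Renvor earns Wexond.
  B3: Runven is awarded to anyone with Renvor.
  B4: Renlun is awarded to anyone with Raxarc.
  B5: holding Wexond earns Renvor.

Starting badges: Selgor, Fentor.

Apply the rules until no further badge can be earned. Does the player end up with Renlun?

Yes

With Selgor and Fentor, Raxarc is earned (B1).
With Raxarc, Renlun is earned (B4).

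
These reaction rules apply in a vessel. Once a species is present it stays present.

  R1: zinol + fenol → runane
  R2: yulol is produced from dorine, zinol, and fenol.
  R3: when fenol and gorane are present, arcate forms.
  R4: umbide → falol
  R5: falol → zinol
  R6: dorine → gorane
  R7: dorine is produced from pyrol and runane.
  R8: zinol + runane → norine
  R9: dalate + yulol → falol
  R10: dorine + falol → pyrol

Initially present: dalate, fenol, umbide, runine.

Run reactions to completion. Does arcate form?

No

arcate would need fenol and gorane (R3), but gorane never forms.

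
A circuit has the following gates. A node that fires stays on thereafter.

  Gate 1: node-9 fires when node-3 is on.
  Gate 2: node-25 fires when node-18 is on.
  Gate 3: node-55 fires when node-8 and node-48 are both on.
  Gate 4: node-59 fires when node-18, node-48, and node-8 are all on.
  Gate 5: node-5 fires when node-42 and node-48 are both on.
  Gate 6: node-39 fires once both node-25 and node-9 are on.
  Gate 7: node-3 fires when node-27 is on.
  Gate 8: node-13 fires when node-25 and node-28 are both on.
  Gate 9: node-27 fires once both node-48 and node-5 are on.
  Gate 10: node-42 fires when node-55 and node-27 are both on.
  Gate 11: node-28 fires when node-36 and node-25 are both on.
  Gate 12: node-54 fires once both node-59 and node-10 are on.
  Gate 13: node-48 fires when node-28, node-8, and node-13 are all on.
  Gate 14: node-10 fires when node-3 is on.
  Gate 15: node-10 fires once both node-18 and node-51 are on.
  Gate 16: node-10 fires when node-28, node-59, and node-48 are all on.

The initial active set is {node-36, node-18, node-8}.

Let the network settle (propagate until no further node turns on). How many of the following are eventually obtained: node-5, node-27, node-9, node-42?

node-5 would need node-42 and node-48 (Gate 5), but node-42 never turns on.
node-27 would need node-48 and node-5 (Gate 9), but node-5 never turns on.
node-9 would need node-3 (Gate 1), but node-3 never turns on.
node-42 would need node-55 and node-27 (Gate 10), but node-27 never turns on.
None of the 4 are reached.

0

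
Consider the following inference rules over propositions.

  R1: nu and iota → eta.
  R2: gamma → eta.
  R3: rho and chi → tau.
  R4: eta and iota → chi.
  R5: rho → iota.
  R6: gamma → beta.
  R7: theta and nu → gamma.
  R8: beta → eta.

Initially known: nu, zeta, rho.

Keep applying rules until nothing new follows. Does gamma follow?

gamma would need theta and nu (R7), but theta is never established.

No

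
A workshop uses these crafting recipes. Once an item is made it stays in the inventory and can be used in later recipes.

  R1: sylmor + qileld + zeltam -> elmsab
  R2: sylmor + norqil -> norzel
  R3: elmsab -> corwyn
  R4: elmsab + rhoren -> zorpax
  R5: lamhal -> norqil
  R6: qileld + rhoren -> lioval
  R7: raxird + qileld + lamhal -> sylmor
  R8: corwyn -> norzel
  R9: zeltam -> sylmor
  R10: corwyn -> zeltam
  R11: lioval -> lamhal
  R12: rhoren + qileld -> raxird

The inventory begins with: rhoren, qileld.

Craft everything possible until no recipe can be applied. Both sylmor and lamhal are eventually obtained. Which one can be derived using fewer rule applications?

lamhal

lamhal: Using R6, qileld and rhoren make lioval. Using R11, lioval makes lamhal. [2 rule applications]
sylmor: qileld + rhoren -> lioval (R6). Using R12, rhoren and qileld make raxird. Using R11, lioval makes lamhal. raxird + qileld + lamhal -> sylmor (R7). [4 rule applications]
lamhal needs fewer.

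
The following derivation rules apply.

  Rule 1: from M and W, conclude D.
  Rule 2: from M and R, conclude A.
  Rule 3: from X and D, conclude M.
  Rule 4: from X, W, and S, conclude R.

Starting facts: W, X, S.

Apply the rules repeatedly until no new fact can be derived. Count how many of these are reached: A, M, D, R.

From X, W, and S, Rule 4 gives R.
A would need M and R (Rule 2), but M is never established.
M would need X and D (Rule 3), but D is never established.
D would need M and W (Rule 1), but M is never established.
R: reached.
Reached: R — 1 of the 4.

1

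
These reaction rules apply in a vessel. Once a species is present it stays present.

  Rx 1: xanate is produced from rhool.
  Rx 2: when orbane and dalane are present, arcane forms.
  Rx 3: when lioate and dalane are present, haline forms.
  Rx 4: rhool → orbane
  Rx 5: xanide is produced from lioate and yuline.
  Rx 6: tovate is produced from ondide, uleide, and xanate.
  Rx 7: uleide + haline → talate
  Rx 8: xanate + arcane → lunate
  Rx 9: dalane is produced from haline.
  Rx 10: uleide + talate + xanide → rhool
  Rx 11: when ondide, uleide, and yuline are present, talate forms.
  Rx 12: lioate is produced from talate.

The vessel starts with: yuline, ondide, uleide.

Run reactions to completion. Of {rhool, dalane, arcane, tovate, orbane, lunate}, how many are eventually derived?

3

ondide, uleide, and yuline present → talate forms (Rx 11).
talate present → lioate forms (Rx 12).
lioate and yuline present → xanide forms (Rx 5).
uleide, talate, and xanide present → rhool forms (Rx 10).
rhool present → orbane forms (Rx 4).
rhool present → xanate forms (Rx 1).
ondide, uleide, and xanate present → tovate forms (Rx 6).
rhool: reached.
dalane would need haline (Rx 9), but haline never forms.
arcane would need orbane and dalane (Rx 2), but dalane never forms.
tovate: reached.
orbane: reached.
lunate would need xanate and arcane (Rx 8), but arcane never forms.
Reached: rhool, tovate, and orbane — 3 of the 6.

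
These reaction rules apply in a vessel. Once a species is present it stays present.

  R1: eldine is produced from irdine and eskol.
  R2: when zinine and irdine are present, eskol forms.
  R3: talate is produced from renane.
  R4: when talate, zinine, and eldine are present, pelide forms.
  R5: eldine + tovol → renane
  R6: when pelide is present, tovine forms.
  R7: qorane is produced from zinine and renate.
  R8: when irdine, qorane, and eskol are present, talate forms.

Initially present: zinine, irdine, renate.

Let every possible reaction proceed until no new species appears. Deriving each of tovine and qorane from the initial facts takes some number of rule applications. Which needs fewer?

qorane

qorane: zinine and renate present → qorane forms (R7). [1 rule application]
tovine: zinine and renate present → qorane forms (R7). zinine and irdine present → eskol forms (R2). irdine, qorane, and eskol present → talate forms (R8). irdine and eskol present → eldine forms (R1). talate, zinine, and eldine present → pelide forms (R4). pelide present → tovine forms (R6). [6 rule applications]
qorane needs fewer.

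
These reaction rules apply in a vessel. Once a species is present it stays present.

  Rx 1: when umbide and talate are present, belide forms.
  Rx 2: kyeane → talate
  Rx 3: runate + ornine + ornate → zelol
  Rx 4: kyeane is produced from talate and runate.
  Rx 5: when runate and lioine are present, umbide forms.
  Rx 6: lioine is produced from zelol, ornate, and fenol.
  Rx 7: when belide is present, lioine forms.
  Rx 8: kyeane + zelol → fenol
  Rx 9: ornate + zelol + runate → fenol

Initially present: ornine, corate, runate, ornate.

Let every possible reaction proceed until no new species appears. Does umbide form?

Yes

runate, ornine, and ornate present → zelol forms (Rx 3).
ornate, zelol, and runate present → fenol forms (Rx 9).
zelol, ornate, and fenol present → lioine forms (Rx 6).
runate and lioine present → umbide forms (Rx 5).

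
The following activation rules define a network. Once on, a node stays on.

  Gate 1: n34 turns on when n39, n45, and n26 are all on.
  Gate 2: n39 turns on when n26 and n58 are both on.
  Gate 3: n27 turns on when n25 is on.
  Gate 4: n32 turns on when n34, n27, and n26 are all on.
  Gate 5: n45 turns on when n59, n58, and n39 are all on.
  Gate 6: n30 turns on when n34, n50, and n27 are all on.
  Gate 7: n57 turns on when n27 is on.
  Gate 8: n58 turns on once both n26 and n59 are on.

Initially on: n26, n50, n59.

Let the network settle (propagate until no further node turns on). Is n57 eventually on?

n57 would need n27 (Gate 7), but n27 never turns on.

No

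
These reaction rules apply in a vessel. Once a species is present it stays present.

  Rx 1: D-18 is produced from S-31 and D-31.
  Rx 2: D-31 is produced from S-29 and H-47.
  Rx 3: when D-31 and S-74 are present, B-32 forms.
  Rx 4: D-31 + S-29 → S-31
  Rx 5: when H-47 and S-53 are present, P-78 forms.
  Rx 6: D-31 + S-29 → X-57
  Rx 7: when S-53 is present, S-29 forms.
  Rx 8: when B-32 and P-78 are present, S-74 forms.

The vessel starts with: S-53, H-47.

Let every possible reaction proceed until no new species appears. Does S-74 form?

No

S-74 would need B-32 and P-78 (Rx 8), but B-32 never forms.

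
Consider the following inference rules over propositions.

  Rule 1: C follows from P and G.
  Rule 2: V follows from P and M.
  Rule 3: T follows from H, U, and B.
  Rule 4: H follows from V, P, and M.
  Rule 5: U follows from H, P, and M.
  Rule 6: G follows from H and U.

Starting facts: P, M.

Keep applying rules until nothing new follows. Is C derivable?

Yes

From P and M, Rule 2 gives V.
V, P, and M hold, so H follows (Rule 4).
From H, P, and M, Rule 5 gives U.
H and U hold, so G follows (Rule 6).
P and G hold, so C follows (Rule 1).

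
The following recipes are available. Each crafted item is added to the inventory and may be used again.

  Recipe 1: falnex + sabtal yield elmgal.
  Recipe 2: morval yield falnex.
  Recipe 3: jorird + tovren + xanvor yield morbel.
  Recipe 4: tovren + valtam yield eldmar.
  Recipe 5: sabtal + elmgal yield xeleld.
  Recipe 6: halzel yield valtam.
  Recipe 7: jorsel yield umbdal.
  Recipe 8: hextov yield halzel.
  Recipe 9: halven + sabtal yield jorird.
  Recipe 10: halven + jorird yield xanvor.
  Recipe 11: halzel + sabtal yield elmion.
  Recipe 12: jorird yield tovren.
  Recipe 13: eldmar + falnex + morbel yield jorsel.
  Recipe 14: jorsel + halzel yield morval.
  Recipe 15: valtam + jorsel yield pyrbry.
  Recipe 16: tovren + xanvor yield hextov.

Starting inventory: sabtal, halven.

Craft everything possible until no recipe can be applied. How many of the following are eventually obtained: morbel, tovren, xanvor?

3

halven + sabtal → jorird (Recipe 9).
Using Recipe 10, halven and jorird make xanvor.
jorird → tovren (Recipe 12).
Using Recipe 3, jorird, tovren, and xanvor make morbel.
morbel: reached.
tovren: reached.
xanvor: reached.
All 3 are reached.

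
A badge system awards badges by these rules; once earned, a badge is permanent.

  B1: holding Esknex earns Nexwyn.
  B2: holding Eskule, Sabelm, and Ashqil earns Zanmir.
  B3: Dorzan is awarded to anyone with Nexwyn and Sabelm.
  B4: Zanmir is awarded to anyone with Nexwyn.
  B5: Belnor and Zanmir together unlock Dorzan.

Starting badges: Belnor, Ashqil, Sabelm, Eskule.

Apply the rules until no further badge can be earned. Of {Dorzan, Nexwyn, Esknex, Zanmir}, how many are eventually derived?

With Eskule, Sabelm, and Ashqil, Zanmir is earned (B2).
With Belnor and Zanmir, Dorzan is earned (B5).
Dorzan: reached.
Nexwyn would need Esknex (B1), but Esknex is never earned.
No rule produces Esknex, and it is not given.
Zanmir: reached.
Reached: Dorzan and Zanmir — 2 of the 4.

2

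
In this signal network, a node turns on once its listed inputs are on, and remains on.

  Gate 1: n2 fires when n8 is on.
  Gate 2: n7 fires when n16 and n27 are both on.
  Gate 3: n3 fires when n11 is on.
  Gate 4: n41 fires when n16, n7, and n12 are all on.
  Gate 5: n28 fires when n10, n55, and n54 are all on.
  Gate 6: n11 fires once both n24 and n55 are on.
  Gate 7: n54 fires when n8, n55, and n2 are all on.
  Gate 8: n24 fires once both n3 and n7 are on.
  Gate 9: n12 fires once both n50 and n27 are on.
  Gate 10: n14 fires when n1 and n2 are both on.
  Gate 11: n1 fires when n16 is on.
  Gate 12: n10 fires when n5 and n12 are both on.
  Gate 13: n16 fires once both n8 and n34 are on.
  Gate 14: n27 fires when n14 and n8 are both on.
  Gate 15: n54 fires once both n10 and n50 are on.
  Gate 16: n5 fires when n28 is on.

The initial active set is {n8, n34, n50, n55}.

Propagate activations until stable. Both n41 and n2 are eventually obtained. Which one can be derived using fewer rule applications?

n2: Gate 1: n8 on → n2 on. [1 rule application]
n41: Gate 13: n8 and n34 on → n16 on. n8 is on, so n2 fires (Gate 1). n16 is on, so n1 fires (Gate 11). n1 and n2 are on, so n14 fires (Gate 10). n14 and n8 are on, so n27 fires (Gate 14). n16 and n27 are on, so n7 fires (Gate 2). Gate 9: n50 and n27 on → n12 on. n16, n7, and n12 are on, so n41 fires (Gate 4). [8 rule applications]
n2 needs fewer.

n2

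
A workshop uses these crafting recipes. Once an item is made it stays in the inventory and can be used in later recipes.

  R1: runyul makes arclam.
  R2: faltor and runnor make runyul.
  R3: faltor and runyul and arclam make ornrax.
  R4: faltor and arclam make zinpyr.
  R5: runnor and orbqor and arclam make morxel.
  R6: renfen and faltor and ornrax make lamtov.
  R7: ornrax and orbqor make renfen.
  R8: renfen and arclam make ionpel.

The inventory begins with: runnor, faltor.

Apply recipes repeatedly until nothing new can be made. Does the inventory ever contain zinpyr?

faltor and runnor → runyul (R2).
Using R1, runyul makes arclam.
Using R4, faltor and arclam make zinpyr.

Yes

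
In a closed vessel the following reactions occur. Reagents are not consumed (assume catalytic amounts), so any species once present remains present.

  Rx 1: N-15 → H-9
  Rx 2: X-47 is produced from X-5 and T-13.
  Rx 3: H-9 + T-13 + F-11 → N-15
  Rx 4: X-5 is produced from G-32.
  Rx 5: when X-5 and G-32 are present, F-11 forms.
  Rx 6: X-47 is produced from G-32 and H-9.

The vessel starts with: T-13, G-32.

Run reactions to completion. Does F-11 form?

G-32 present → X-5 forms (Rx 4).
X-5 and G-32 present → F-11 forms (Rx 5).

Yes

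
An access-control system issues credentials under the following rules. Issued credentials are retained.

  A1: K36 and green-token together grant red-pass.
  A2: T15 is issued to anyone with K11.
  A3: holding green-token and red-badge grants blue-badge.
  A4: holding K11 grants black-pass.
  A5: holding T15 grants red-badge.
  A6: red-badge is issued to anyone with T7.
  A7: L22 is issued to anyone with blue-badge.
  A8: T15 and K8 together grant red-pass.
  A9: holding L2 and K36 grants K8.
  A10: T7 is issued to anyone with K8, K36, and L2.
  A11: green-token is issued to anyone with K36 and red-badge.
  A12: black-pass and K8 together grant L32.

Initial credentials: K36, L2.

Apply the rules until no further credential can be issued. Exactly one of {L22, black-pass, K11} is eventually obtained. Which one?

Holding L2 and K36 grants K8 (A9).
Holding K8, K36, and L2 grants T7 (A10).
Holding T7 grants red-badge (A6).
Holding K36 and red-badge grants green-token (A11).
Holding green-token and red-badge grants blue-badge (A3).
Holding blue-badge grants L22 (A7).
No rule produces K11, and it is not given. black-pass would need K11 (A4), but K11 is never granted.

L22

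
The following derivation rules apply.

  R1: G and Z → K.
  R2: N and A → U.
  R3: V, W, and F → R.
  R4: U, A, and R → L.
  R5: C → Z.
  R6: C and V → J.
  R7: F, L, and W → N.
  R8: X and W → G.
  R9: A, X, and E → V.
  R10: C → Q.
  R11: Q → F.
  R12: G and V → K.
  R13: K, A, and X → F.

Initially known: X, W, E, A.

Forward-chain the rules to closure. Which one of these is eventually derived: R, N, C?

From A, X, and E, R9 gives V.
From X and W, R8 gives G.
From G and V, R12 gives K.
From K, A, and X, R13 gives F.
From V, W, and F, R3 gives R.
N would need F, L, and W (R7), but L is never established. No rule produces C, and it is not given.

R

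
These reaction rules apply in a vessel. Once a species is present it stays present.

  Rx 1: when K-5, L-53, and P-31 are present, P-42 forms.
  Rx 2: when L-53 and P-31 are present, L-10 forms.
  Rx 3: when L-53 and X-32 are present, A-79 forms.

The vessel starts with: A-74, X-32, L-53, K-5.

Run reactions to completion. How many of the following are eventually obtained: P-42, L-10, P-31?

P-42 would need K-5, L-53, and P-31 (Rx 1), but P-31 never forms.
L-10 would need L-53 and P-31 (Rx 2), but P-31 never forms.
No rule produces P-31, and it is not given.
None of the 3 are reached.

0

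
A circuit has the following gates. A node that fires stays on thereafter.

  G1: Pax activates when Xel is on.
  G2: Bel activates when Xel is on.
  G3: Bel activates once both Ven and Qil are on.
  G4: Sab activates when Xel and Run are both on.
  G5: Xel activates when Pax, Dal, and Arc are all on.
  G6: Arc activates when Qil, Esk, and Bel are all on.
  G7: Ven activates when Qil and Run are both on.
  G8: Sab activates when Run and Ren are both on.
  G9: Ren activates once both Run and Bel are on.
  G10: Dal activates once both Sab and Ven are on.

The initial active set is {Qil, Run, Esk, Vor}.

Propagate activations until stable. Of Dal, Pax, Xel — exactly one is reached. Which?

Dal

Qil and Run are on, so Ven activates (G7).
Ven and Qil are on, so Bel activates (G3).
Run and Bel are on, so Ren activates (G9).
Run and Ren are on, so Sab activates (G8).
G10: Sab and Ven on → Dal on.
Xel would need Pax, Dal, and Arc (G5), but Pax never turns on. Pax would need Xel (G1), but Xel never turns on.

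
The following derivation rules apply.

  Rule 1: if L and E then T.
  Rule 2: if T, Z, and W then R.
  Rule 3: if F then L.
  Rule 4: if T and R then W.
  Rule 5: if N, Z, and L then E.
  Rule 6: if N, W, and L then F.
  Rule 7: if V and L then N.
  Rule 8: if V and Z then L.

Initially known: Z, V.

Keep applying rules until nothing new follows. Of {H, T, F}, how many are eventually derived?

1

V and Z hold, so L follows (Rule 8).
From V and L, Rule 7 gives N.
From N, Z, and L, Rule 5 gives E.
From L and E, Rule 1 gives T.
No rule produces H, and it is not given.
T: reached.
F would need N, W, and L (Rule 6), but W is never established.
Reached: T — 1 of the 3.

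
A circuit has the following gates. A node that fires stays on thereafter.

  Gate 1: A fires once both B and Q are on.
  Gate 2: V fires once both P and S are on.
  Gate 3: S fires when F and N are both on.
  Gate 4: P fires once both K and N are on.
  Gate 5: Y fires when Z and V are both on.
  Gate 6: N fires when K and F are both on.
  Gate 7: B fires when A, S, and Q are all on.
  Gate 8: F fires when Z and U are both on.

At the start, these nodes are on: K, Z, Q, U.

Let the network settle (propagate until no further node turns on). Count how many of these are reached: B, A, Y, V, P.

Gate 8: Z and U on → F on.
Gate 6: K and F on → N on.
Gate 3: F and N on → S on.
K and N are on, so P fires (Gate 4).
P and S are on, so V fires (Gate 2).
Gate 5: Z and V on → Y on.
B would need A, S, and Q (Gate 7), but A never turns on.
A would need B and Q (Gate 1), but B never turns on.
Y: reached.
V: reached.
P: reached.
Reached: Y, V, and P — 3 of the 5.

3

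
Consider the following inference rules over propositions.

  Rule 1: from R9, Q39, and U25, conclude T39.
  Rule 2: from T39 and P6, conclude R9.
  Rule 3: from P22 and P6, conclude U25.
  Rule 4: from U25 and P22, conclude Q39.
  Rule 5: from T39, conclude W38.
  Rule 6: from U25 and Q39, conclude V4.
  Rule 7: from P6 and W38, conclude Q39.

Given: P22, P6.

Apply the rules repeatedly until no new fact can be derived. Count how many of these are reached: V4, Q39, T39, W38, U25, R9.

3

From P22 and P6, Rule 3 gives U25.
From U25 and P22, Rule 4 gives Q39.
U25 and Q39 hold, so V4 follows (Rule 6).
V4: reached.
Q39: reached.
T39 would need R9, Q39, and U25 (Rule 1), but R9 is never established.
W38 would need T39 (Rule 5), but T39 is never established.
U25: reached.
R9 would need T39 and P6 (Rule 2), but T39 is never established.
Reached: V4, Q39, and U25 — 3 of the 6.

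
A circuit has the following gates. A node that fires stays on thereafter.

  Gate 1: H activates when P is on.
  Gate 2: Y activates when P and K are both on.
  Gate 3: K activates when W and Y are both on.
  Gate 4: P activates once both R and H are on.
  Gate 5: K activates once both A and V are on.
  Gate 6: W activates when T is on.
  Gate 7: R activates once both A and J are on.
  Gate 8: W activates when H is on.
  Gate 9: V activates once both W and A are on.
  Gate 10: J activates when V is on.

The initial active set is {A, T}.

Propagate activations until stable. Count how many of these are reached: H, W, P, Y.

Gate 6: T on → W on.
H would need P (Gate 1), but P never turns on.
W: reached.
P would need R and H (Gate 4), but H never turns on.
Y would need P and K (Gate 2), but P never turns on.
Reached: W — 1 of the 4.

1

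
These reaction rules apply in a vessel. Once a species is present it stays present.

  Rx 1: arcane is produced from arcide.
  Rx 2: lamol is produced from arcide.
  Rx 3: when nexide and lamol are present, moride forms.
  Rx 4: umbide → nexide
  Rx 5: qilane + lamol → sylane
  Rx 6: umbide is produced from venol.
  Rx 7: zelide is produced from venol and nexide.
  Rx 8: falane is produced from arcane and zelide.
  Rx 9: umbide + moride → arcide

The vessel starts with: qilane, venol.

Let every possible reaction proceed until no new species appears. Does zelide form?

venol present → umbide forms (Rx 6).
umbide present → nexide forms (Rx 4).
venol and nexide present → zelide forms (Rx 7).

Yes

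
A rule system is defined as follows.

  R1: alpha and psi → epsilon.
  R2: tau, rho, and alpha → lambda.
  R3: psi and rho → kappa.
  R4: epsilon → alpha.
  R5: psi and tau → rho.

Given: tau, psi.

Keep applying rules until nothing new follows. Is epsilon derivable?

epsilon would need alpha and psi (R1), but alpha is never established.

No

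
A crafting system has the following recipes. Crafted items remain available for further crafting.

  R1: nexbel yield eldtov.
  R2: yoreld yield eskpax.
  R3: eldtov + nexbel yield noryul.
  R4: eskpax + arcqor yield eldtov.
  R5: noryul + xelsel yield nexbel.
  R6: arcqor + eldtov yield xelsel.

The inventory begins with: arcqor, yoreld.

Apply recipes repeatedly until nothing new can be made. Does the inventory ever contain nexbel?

nexbel would need noryul and xelsel (R5), but noryul is never obtained.

No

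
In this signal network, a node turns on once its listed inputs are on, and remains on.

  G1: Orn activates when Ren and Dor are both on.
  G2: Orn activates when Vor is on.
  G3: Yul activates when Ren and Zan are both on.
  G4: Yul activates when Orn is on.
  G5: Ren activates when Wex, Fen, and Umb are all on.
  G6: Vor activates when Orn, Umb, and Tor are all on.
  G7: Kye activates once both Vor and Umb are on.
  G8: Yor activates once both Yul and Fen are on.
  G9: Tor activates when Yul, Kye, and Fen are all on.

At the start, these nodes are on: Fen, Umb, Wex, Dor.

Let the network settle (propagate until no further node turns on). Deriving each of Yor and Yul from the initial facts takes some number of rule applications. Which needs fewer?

Yul: Wex, Fen, and Umb are on, so Ren activates (G5). G1: Ren and Dor on → Orn on. G4: Orn on → Yul on. [3 rule applications]
Yor: Wex, Fen, and Umb are on, so Ren activates (G5). Ren and Dor are on, so Orn activates (G1). Orn is on, so Yul activates (G4). G8: Yul and Fen on → Yor on. [4 rule applications]
Yul needs fewer.

Yul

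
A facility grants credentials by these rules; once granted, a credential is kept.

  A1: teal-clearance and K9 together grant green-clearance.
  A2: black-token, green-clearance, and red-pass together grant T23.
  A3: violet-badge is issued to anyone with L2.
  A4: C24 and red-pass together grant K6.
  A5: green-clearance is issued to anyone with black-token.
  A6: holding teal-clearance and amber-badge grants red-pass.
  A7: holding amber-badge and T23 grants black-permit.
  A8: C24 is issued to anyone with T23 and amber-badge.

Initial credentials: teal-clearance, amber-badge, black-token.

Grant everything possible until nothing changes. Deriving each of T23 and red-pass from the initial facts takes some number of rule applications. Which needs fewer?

red-pass

red-pass: Holding teal-clearance and amber-badge grants red-pass (A6). [1 rule application]
T23: Holding teal-clearance and amber-badge grants red-pass (A6). Holding black-token grants green-clearance (A5). Holding black-token, green-clearance, and red-pass grants T23 (A2). [3 rule applications]
red-pass needs fewer.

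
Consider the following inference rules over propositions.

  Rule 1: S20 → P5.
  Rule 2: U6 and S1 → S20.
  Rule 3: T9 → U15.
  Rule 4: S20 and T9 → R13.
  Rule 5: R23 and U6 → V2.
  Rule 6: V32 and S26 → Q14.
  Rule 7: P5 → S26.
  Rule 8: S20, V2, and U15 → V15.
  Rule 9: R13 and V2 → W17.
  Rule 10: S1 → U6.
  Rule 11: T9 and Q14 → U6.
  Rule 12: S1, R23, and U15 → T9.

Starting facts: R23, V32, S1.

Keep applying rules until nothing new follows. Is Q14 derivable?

From S1, Rule 10 gives U6.
U6 and S1 hold, so S20 follows (Rule 2).
S20 holds, so P5 follows (Rule 1).
From P5, Rule 7 gives S26.
V32 and S26 hold, so Q14 follows (Rule 6).

Yes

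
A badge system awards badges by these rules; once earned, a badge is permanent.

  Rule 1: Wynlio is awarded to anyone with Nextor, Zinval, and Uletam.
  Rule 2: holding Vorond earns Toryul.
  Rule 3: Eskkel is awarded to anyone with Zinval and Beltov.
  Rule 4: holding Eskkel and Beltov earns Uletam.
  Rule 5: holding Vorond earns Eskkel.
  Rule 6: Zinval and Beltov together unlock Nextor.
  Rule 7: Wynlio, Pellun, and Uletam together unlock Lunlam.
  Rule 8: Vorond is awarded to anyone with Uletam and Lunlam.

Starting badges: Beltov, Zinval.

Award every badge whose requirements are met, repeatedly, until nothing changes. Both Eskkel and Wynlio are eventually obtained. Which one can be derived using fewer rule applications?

Eskkel

Eskkel: With Zinval and Beltov, Eskkel is earned (Rule 3). [1 rule application]
Wynlio: With Zinval and Beltov, Eskkel is earned (Rule 3). With Zinval and Beltov, Nextor is earned (Rule 6). With Eskkel and Beltov, Uletam is earned (Rule 4). With Nextor, Zinval, and Uletam, Wynlio is earned (Rule 1). [4 rule applications]
Eskkel needs fewer.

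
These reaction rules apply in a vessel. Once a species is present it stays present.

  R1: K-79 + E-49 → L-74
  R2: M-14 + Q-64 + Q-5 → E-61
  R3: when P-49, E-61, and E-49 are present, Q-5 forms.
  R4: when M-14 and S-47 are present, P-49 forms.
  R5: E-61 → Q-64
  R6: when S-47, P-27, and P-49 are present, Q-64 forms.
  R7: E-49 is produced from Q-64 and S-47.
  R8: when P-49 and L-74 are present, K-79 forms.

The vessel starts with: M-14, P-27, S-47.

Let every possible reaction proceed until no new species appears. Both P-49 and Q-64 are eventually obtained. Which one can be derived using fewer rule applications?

P-49

P-49: M-14 and S-47 present → P-49 forms (R4). [1 rule application]
Q-64: M-14 and S-47 present → P-49 forms (R4). S-47, P-27, and P-49 present → Q-64 forms (R6). [2 rule applications]
P-49 needs fewer.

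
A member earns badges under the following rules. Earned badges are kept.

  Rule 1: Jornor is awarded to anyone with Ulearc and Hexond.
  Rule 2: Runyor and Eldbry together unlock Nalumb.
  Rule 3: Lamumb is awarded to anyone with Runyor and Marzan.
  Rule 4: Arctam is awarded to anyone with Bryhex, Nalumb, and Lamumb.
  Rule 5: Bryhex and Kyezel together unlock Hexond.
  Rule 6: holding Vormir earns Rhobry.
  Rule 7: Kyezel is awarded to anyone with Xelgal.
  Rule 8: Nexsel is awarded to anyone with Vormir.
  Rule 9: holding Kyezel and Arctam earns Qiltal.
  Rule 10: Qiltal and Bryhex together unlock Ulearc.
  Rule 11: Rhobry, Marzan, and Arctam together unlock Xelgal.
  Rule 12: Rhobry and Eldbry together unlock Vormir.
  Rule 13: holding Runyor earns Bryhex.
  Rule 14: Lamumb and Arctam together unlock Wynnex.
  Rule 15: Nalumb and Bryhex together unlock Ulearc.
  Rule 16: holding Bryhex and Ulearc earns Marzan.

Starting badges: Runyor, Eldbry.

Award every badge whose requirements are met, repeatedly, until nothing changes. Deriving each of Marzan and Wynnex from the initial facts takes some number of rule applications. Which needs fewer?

Marzan

Marzan: With Runyor and Eldbry, Nalumb is earned (Rule 2). With Runyor, Bryhex is earned (Rule 13). With Nalumb and Bryhex, Ulearc is earned (Rule 15). With Bryhex and Ulearc, Marzan is earned (Rule 16). [4 rule applications]
Wynnex: With Runyor and Eldbry, Nalumb is earned (Rule 2). With Runyor, Bryhex is earned (Rule 13). With Nalumb and Bryhex, Ulearc is earned (Rule 15). With Bryhex and Ulearc, Marzan is earned (Rule 16). With Runyor and Marzan, Lamumb is earned (Rule 3). With Bryhex, Nalumb, and Lamumb, Arctam is earned (Rule 4). With Lamumb and Arctam, Wynnex is earned (Rule 14). [7 rule applications]
Marzan needs fewer.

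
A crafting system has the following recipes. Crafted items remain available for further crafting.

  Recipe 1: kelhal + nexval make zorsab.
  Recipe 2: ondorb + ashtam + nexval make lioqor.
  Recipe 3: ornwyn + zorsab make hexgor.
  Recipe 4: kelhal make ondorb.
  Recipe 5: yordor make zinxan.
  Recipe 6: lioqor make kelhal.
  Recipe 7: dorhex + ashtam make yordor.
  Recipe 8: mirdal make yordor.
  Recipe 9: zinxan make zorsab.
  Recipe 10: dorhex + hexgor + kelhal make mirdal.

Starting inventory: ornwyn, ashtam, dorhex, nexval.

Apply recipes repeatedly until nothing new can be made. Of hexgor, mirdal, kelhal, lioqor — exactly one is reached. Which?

Using Recipe 7, dorhex and ashtam make yordor.
Using Recipe 5, yordor makes zinxan.
Using Recipe 9, zinxan makes zorsab.
ornwyn + zorsab → hexgor (Recipe 3).
kelhal would need lioqor (Recipe 6), but lioqor is never obtained. lioqor would need ondorb, ashtam, and nexval (Recipe 2), but ondorb is never obtained. mirdal would need dorhex, hexgor, and kelhal (Recipe 10), but kelhal is never obtained.

hexgor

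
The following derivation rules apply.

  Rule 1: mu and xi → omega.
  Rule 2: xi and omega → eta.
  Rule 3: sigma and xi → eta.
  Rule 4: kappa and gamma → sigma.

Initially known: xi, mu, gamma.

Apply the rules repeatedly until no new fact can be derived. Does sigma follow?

sigma would need kappa and gamma (Rule 4), but kappa is never established.

No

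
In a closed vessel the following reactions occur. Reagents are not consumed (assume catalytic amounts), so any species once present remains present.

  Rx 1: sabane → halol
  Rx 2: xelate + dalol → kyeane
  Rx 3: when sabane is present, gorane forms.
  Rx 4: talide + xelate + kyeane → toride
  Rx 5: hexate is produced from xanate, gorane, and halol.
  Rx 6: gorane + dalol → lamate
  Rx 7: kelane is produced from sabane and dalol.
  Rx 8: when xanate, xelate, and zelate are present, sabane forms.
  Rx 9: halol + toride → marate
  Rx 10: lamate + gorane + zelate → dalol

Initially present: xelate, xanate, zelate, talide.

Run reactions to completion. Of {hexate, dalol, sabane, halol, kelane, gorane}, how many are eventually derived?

4

xanate, xelate, and zelate present → sabane forms (Rx 8).
sabane present → gorane forms (Rx 3).
sabane present → halol forms (Rx 1).
xanate, gorane, and halol present → hexate forms (Rx 5).
hexate: reached.
dalol would need lamate, gorane, and zelate (Rx 10), but lamate never forms.
sabane: reached.
halol: reached.
kelane would need sabane and dalol (Rx 7), but dalol never forms.
gorane: reached.
Reached: hexate, sabane, halol, and gorane — 4 of the 6.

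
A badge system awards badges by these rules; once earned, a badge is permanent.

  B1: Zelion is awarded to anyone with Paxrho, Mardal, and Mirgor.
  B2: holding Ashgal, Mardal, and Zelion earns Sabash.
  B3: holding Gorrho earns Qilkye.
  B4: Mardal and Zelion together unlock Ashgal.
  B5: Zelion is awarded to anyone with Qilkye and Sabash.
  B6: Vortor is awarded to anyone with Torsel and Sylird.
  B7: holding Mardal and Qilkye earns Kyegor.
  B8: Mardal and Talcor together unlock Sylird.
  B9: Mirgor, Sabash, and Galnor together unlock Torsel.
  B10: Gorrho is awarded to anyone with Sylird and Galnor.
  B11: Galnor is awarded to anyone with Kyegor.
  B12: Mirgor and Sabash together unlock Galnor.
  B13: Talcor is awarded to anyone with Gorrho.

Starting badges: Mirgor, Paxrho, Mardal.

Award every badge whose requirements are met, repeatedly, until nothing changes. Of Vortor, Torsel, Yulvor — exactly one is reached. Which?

Torsel

With Paxrho, Mardal, and Mirgor, Zelion is earned (B1).
With Mardal and Zelion, Ashgal is earned (B4).
With Ashgal, Mardal, and Zelion, Sabash is earned (B2).
With Mirgor and Sabash, Galnor is earned (B12).
With Mirgor, Sabash, and Galnor, Torsel is earned (B9).
No rule produces Yulvor, and it is not given. Vortor would need Torsel and Sylird (B6), but Sylird is never earned.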